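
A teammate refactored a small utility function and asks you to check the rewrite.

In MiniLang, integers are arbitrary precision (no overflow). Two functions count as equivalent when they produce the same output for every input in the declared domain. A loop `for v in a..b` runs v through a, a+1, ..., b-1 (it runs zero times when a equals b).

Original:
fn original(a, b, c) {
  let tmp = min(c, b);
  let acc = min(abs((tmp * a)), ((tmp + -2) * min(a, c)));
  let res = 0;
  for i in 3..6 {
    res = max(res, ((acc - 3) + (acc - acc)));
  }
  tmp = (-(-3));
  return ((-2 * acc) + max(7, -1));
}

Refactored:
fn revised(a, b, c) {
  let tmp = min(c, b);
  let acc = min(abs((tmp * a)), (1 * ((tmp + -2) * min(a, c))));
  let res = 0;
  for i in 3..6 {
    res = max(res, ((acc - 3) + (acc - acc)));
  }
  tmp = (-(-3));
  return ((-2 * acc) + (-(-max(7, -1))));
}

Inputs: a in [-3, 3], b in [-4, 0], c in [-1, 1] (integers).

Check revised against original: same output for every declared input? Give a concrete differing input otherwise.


Comparing the listings, the differences include: constant usage differs, plus arithmetic usage differs.
Tracing a=3, b=-3, c=0: original: tmp=-3, then acc=0, then res=0, then (i=3), then res=0, then (i=4), then res=0, then (i=5), then res=0, then tmp=3, then returns 7 | revised: tmp=-3, then acc=0, then res=0, then (i=3), then res=0, then (i=4), then res=0, then (i=5), then res=0, then tmp=3, then returns 7 — matching result 7.
Sweeping the whole domain (105 inputs) finds no disagreement.
verdict: equivalent


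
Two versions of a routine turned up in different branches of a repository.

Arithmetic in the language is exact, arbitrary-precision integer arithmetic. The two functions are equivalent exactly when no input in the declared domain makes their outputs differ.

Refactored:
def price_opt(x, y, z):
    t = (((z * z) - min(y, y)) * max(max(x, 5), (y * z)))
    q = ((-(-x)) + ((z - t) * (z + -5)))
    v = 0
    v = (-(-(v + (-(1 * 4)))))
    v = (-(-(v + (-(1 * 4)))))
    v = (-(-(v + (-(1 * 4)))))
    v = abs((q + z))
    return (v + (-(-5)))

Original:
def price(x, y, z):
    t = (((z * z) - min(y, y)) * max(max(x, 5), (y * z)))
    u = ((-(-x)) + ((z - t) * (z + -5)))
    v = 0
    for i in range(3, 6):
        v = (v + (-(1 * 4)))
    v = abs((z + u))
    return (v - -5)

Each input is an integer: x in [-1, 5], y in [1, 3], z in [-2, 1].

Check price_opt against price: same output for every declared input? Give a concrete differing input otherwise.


This is a faithful refactor — arithmetic usage differs, and local variable names differ, and statement counts differ, and constant usage differs, and loop structure differs, but the computed results match everywhere.
Spot check at x=-1, y=3, z=0 — price: t := -15 | u := -76 | v := 0 | iter i=3: | v := -4 | iter i=4: | v := -8 | iter i=5: | v := -12 | v := 76 | result 81. price_opt: t := -15 | q := -76 | v := 0 | v := -4 | v := -8 | v := -12 | v := 76 | result 81. Both give 81.
An exhaustive pass over the 84 declared inputs shows identical outputs.
verdict: equivalent


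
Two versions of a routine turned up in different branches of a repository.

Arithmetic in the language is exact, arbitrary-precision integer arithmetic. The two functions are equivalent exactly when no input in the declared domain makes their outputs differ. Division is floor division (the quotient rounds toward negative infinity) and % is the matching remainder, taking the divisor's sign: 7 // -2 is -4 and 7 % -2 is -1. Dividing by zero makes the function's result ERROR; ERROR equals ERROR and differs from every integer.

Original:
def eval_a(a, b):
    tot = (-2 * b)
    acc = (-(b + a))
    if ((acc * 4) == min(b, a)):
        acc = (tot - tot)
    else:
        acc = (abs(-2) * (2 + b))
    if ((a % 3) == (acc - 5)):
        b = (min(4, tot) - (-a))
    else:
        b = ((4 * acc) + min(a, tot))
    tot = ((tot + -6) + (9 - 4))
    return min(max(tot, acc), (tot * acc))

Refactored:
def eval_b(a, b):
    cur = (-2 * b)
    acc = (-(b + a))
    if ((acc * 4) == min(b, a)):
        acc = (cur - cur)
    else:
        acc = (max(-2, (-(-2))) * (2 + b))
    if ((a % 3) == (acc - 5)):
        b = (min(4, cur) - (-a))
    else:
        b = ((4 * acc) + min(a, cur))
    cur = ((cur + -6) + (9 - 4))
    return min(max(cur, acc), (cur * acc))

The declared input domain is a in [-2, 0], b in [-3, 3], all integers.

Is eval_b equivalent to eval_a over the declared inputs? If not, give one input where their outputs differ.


Side by side, the visible changes include: min/max/abs usage differs; and local variable names differ; and constant usage differs.
As a probe, take a=-2, b=-2: eval_a runs tot becomes 4; next acc becomes 4; next ((acc * 4) == min(b, a)) evaluates to false; next acc becomes 0; next ((a % 3) == (acc - 5)) evaluates to false; next b becomes -2; next tot becomes 3; next final value 0; eval_b runs cur becomes 4; next acc becomes 4; next ((acc * 4) == min(b, a)) evaluates to false; next acc becomes 0; next ((a % 3) == (acc - 5)) evaluates to false; next b becomes -2; next cur becomes 3; next final value 0; both end at 0.
Sweeping the whole domain (21 inputs) finds no disagreement.
verdict: equivalent


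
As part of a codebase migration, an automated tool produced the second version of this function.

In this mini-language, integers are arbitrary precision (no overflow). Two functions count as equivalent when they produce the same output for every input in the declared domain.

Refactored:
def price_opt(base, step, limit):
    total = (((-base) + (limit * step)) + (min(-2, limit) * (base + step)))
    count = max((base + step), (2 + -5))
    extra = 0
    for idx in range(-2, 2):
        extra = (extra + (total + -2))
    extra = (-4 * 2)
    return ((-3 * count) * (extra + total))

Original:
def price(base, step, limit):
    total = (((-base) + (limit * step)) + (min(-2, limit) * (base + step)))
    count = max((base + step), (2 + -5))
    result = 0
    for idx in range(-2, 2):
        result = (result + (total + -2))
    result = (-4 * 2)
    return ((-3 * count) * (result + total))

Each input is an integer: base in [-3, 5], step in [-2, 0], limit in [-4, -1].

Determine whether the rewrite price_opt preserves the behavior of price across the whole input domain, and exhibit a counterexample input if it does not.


Side by side, the visible changes include: local variable names differ.
Tracing base=2, step=0, limit=-1: price: total := -6 | count := 2 | result := 0 | iter idx=-2: | result := -8 | iter idx=-1: | result := -16 | iter idx=0: | result := -24 | iter idx=1: | result := -32 | result := -8 | result 84 | price_opt: total := -6 | count := 2 | extra := 0 | iter idx=-2: | extra := -8 | iter idx=-1: | extra := -16 | iter idx=0: | extra := -24 | iter idx=1: | extra := -32 | extra := -8 | result 84 — matching result 84.
Checked all 108 inputs in the declared domain: the outputs agree on every one.
verdict: equivalent


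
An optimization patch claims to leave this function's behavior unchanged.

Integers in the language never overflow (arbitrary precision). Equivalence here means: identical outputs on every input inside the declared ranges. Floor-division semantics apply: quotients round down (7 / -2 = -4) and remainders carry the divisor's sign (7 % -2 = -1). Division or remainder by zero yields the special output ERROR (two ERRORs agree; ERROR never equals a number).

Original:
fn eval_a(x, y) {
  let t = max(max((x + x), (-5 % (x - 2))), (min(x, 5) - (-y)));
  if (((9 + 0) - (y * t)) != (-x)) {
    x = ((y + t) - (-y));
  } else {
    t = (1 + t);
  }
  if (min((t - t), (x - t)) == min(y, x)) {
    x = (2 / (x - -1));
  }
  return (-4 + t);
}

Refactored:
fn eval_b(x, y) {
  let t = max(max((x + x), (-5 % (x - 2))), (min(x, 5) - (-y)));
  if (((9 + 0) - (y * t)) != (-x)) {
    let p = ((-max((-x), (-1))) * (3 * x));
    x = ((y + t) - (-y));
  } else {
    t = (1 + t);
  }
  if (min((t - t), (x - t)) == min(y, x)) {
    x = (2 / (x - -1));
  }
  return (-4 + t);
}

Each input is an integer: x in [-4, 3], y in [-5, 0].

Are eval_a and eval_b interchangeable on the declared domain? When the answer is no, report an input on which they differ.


Differences: min/max/abs usage differs, plus local variable names differ, plus constant usage differs, plus statement counts differ, plus arithmetic usage differs — yet all 48 inputs agree.
verdict: equivalent


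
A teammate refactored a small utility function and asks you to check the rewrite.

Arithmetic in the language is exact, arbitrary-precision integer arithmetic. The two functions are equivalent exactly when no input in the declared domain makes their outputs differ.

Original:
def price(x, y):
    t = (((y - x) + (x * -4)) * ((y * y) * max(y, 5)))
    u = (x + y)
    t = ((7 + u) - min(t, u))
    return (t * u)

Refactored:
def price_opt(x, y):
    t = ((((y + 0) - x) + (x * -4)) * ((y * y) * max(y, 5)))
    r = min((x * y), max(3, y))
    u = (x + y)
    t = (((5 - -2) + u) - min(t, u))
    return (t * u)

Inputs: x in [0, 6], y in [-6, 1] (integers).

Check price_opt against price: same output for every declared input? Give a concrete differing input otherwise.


Changes here: min/max/abs usage differs; statement counts differ; constant usage differs; arithmetic usage differs; local variable names differ; the full 56-point sweep finds no disagreement.
verdict: equivalent


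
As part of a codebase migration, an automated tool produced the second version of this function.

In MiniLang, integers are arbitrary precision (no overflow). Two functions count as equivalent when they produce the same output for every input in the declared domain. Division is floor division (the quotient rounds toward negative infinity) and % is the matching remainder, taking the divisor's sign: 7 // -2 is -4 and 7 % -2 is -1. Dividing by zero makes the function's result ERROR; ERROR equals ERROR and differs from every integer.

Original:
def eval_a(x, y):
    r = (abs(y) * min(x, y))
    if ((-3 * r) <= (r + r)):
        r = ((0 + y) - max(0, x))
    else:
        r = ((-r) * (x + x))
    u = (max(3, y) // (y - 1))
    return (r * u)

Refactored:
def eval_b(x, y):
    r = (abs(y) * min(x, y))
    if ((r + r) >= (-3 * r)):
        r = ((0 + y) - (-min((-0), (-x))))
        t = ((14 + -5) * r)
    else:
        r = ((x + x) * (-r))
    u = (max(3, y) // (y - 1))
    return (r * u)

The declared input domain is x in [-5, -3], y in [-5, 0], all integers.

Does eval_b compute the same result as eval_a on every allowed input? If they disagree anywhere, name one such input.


This is a faithful refactor — min/max/abs usage differs, and local variable names differ, and statement counts differ, and comparison usage differs, and arithmetic usage differs, and constant usage differs, but the computed results match everywhere.
One worked example (x=-3, y=-1) — eval_a: r := -3 | ((-3 * r) <= (r + r)): false | r := -18 | u := -2 | result 36; eval_b: r := -3 | ((r + r) >= (-3 * r)): false | r := -18 | u := -2 | result 36; agreement on 36.
Checked all 18 inputs in the declared domain: the outputs agree on every one.
verdict: equivalent


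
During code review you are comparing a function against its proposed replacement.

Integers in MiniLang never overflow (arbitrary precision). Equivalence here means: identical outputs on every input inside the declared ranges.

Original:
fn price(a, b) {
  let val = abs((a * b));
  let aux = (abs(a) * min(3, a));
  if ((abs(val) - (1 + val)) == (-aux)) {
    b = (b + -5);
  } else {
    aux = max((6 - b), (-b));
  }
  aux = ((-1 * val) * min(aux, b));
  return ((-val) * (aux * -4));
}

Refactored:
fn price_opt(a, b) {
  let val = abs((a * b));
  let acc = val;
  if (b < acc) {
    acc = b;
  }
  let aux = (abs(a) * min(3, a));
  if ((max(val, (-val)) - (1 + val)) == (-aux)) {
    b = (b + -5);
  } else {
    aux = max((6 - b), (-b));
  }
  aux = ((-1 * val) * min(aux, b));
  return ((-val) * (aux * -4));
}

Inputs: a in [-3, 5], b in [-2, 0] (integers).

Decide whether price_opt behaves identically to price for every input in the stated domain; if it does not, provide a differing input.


Equivalent — the differences include branching structure differs, local variable names differ, statement counts differ, min/max/abs usage differs, comparison usage differs, yet no declared input distinguishes the two.
Spot check at a=3, b=-1 — price: val becomes 3; next aux becomes 9; next ((abs(val) - (1 + val)) == (-aux)) evaluates to false; next aux becomes 7; next aux becomes 3; next final value 36. price_opt: val becomes 3; next acc becomes 3; next (b < acc) evaluates to true; next acc becomes -1; next aux becomes 9; next ((max(val, (-val)) - (1 + val)) == (-aux)) evaluates to false; next aux becomes 7; next aux becomes 3; next final value 36. Both give 36.
Across all 27 domain points the two functions coincide.
verdict: equivalent


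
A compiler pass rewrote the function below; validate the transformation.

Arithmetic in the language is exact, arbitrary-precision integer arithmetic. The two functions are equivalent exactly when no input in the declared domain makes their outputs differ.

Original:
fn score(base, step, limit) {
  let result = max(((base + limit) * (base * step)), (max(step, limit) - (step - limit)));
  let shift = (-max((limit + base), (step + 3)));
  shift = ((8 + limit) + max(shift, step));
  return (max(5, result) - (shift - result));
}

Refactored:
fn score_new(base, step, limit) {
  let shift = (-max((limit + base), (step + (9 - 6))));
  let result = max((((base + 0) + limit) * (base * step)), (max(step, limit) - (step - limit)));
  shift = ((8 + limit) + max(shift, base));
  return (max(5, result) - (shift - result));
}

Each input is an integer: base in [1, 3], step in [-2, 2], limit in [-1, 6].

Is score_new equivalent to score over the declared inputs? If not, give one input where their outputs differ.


There is a counterexample at base=1, step=-2, limit=-1: -1 on one side, -3 on the other.
score: result := 0 | shift := -1 | shift := 6 | result -1
score_new: shift := -1 | result := 0 | shift := 8 | result -3
verdict: not equivalent; witness: base=1, step=-2, limit=-1


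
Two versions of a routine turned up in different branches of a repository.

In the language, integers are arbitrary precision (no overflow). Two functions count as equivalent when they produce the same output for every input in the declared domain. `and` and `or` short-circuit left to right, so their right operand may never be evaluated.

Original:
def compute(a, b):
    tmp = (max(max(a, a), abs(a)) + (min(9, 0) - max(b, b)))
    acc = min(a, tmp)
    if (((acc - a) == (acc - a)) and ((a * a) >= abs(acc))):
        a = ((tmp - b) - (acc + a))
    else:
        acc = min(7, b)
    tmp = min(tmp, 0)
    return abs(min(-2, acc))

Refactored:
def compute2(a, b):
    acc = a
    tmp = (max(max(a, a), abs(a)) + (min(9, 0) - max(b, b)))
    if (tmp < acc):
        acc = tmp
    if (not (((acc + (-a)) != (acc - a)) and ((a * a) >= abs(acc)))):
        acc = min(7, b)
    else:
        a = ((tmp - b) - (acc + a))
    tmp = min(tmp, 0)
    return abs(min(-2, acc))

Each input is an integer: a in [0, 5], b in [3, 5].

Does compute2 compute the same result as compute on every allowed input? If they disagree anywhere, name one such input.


Take a=2, b=5.
compute: tmp = -3; acc = -3; (((acc - a) == (acc - a)) and ((a * a) >= abs(acc))) -> true; a = -7; tmp = -3; return 3
compute2: acc = 2; tmp = -3; (tmp < acc) -> true; acc = -3; (not (((acc + (-a)) != (acc - a)) and ((a * a) >= abs(acc)))) -> true; acc = 5; tmp = -3; return 2
3 against 2: the behavior changed.
verdict: not equivalent; witness: a=2, b=5


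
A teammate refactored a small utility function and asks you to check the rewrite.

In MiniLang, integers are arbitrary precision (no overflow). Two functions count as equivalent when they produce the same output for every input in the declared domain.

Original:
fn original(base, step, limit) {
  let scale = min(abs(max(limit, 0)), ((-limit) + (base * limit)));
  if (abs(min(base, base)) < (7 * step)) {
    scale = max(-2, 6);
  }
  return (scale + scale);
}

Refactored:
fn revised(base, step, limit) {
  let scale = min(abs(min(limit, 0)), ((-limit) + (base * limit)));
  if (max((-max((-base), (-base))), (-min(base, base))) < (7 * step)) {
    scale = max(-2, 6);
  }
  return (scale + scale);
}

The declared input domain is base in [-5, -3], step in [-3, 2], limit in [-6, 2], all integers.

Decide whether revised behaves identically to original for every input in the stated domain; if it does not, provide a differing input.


At base=-5, step=-3, limit=-6: original gives 0, revised gives 12.
verdict: not equivalent; witness: base=-5, step=-3, limit=-6


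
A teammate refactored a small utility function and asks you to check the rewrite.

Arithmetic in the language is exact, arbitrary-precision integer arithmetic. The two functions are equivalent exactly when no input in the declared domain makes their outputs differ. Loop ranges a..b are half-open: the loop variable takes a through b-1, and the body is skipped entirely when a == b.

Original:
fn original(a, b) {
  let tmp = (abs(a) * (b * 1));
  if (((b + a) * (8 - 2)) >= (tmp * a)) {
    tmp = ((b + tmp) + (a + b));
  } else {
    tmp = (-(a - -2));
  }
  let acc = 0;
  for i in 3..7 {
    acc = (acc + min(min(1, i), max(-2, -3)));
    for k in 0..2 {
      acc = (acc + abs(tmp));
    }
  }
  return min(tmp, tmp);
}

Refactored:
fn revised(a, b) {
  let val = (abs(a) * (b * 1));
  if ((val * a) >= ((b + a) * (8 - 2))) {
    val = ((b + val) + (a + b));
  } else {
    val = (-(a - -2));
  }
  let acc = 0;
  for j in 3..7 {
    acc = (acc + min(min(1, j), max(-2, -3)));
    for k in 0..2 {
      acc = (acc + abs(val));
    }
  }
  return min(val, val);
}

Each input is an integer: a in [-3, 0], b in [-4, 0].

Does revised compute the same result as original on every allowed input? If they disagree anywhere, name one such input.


Consider the input a=-3, b=-4.
original: tmp = -12; (((b + a) * (8 - 2)) >= (tmp * a)) -> false; tmp = 1; acc = 0; [i=3]; acc = -2; [k=0]; acc = -1; [k=1]; acc = 0; [i=4]; acc = -2; [k=0]; acc = -1; [k=1]; acc = 0; [i=5]; acc = -2; [k=0]; acc = -1; [k=1]; acc = 0; [i=6]; acc = -2; [k=0]; acc = -1; [k=1]; acc = 0; return 1
revised: val = -12; ((val * a) >= ((b + a) * (8 - 2))) -> true; val = -23; acc = 0; [j=3]; acc = -2; [k=0]; acc = 21; [k=1]; acc = 44; [j=4]; acc = 42; [k=0]; acc = 65; [k=1]; acc = 88; [j=5]; acc = 86; [k=0]; acc = 109; [k=1]; acc = 132; [j=6]; acc = 130; [k=0]; acc = 153; [k=1]; acc = 176; return -23
1 != -23, so the rewrite changes behavior.
verdict: not equivalent; witness: a=-3, b=-4


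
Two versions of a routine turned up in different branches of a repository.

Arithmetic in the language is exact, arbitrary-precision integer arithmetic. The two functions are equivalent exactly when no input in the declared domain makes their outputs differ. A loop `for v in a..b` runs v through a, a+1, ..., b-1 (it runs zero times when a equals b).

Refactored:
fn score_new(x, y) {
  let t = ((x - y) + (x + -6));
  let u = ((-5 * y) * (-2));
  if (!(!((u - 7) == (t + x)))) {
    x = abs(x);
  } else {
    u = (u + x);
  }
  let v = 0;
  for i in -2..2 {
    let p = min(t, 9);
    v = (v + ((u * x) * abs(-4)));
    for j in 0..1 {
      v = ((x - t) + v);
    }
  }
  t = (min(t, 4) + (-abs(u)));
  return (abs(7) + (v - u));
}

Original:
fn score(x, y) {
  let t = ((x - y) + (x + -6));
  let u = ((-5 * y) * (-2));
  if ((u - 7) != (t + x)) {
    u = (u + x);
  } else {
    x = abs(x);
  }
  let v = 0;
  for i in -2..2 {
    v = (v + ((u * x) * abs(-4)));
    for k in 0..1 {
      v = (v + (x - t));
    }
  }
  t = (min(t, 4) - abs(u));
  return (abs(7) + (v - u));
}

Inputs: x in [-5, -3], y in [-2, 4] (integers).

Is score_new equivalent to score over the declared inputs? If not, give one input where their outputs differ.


Equivalent — the differences include constant usage differs; statement counts differ; min/max/abs usage differs; boolean connective usage differs; arithmetic usage differs; local variable names differ; comparison usage differs, yet no declared input distinguishes the two.
One worked example (x=-5, y=3) — score: t = -19; u = 30; ((u - 7) != (t + x)) -> true; u = 25; v = 0; [i=-2]; v = -500; [k=0]; v = -486; [i=-1]; v = -986; [k=0]; v = -972; [i=0]; v = -1472; [k=0]; v = -1458; [i=1]; v = -1958; [k=0]; v = -1944; t = -44; return -1962; score_new: t = -19; u = 30; (!(!((u - 7) == (t + x)))) -> false; u = 25; v = 0; [i=-2]; p = -19; v = -500; [j=0]; v = -486; [i=-1]; p = -19; v = -986; [j=0]; v = -972; [i=0]; p = -19; v = -1472; [j=0]; v = -1458; [i=1]; p = -19; v = -1958; [j=0]; v = -1944; t = -44; return -1962; agreement on -1962.
Every one of the 21 inputs gives matching results.
verdict: equivalent


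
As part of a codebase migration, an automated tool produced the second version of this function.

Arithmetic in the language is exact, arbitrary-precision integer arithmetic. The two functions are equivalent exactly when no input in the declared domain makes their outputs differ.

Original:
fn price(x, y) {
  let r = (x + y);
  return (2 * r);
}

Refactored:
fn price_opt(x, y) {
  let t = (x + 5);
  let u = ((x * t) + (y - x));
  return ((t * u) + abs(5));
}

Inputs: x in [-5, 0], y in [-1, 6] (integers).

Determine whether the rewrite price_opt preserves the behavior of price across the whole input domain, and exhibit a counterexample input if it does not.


Evaluate both at x=-5, y=-1.
price: r becomes -6; next final value -12
price_opt: t becomes 0; next u becomes 4; next final value 5
-12 against 5: the behavior changed.
verdict: not equivalent; witness: x=-5, y=-1


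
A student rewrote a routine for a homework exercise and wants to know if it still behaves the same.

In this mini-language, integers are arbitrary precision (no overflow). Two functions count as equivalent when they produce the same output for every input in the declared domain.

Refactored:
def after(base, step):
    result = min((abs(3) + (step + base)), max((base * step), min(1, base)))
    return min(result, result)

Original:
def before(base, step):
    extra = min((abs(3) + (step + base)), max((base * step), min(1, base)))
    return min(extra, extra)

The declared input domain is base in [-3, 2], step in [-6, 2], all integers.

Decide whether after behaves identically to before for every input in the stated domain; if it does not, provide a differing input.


Equivalent — the differences include local variable names differ, yet no declared input distinguishes the two.
Spot check at base=1, step=1 — before: extra = 1; return 1. after: result = 1; return 1. Both give 1.
Across all 54 domain points the two functions coincide.
verdict: equivalent


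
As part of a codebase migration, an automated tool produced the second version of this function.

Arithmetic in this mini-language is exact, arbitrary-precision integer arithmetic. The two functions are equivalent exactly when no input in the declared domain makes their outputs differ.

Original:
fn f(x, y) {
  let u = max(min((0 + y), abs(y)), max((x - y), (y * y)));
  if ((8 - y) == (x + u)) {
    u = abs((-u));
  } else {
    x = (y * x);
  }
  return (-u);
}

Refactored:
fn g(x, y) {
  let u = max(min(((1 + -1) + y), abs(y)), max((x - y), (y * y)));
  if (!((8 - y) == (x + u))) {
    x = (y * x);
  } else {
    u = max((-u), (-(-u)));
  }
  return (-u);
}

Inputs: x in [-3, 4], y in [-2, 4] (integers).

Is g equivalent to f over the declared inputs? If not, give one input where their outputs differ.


The two versions differ — the changes include arithmetic usage differs; also boolean connective usage differs; also constant usage differs; also min/max/abs usage differs.
One worked example (x=-1, y=-1) — f: u := 1 | ((8 - y) == (x + u)): false | x := 1 | result -1; g: u := 1 | (!((8 - y) == (x + u))): true | x := 1 | result -1; agreement on -1.
Every one of the 56 inputs gives matching results.
verdict: equivalent


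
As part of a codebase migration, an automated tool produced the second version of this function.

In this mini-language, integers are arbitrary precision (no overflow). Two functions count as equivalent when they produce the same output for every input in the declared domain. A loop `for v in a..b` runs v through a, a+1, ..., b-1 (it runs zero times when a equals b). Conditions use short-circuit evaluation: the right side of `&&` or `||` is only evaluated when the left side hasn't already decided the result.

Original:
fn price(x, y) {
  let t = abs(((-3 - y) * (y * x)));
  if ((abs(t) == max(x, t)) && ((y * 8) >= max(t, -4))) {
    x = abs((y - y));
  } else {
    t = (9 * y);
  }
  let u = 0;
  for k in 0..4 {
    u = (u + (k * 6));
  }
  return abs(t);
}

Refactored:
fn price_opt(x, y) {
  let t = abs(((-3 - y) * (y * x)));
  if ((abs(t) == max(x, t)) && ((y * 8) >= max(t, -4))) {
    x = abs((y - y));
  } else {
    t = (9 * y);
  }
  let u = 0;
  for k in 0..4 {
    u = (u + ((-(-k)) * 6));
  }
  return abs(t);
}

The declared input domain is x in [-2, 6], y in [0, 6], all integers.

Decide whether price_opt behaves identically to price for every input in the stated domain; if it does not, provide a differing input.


Comparing the listings, the differences include: same computation, different form.
Tracing x=2, y=6: price: t := 108 | ((abs(t) == max(x, t)) && ((y * 8) >= max(t, -4))): false | t := 54 | u := 0 | iter k=0: | u := 0 | iter k=1: | u := 6 | iter k=2: | u := 18 | iter k=3: | u := 36 | result 54 | price_opt: t := 108 | ((abs(t) == max(x, t)) && ((y * 8) >= max(t, -4))): false | t := 54 | u := 0 | iter k=0: | u := 0 | iter k=1: | u := 6 | iter k=2: | u := 18 | iter k=3: | u := 36 | result 54 — matching result 54.
Across all 63 domain points the two functions coincide.
verdict: equivalent


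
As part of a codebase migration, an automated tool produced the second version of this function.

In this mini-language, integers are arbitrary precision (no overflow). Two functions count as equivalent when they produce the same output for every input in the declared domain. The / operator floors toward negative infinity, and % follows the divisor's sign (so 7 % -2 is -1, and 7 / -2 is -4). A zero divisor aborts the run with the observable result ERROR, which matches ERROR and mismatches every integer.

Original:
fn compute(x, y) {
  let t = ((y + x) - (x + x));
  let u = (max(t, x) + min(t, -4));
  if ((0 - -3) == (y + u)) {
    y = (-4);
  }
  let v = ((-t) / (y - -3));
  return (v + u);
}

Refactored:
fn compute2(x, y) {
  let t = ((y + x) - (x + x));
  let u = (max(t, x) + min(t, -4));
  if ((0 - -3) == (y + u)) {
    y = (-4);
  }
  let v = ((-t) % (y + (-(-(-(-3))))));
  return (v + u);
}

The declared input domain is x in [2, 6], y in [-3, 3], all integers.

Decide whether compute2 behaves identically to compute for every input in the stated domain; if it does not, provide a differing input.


There is a counterexample at x=2, y=-2: 2 on one side, -2 on the other.
compute: t := -4 | u := -2 | ((0 - -3) == (y + u)): false | v := 4 | result 2
compute2: t := -4 | u := -2 | ((0 - -3) == (y + u)): false | v := 0 | result -2
verdict: not equivalent; witness: x=2, y=-2


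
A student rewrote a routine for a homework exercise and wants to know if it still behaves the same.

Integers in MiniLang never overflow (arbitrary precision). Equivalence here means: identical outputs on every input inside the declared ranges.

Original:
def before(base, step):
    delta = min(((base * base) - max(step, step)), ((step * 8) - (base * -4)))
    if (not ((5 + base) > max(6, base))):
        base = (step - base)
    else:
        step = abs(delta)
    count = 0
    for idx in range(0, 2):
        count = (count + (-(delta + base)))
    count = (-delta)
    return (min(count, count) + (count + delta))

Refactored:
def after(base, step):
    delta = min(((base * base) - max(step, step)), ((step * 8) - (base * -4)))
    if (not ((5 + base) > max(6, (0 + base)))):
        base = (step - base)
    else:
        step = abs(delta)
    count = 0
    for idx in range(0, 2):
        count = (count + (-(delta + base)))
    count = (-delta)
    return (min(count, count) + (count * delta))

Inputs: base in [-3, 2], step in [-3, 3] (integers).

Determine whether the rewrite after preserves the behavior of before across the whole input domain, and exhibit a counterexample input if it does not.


Take base=-3, step=-3.
before: delta := -36 | (not ((5 + base) > max(6, base))): true | base := 0 | count := 0 | iter idx=0: | count := 36 | iter idx=1: | count := 72 | count := 36 | result 36
after: delta := -36 | (not ((5 + base) > max(6, (0 + base)))): true | base := 0 | count := 0 | iter idx=0: | count := 36 | iter idx=1: | count := 72 | count := 36 | result -1260
36 against -1260: the behavior changed.
verdict: not equivalent; witness: base=-3, step=-3


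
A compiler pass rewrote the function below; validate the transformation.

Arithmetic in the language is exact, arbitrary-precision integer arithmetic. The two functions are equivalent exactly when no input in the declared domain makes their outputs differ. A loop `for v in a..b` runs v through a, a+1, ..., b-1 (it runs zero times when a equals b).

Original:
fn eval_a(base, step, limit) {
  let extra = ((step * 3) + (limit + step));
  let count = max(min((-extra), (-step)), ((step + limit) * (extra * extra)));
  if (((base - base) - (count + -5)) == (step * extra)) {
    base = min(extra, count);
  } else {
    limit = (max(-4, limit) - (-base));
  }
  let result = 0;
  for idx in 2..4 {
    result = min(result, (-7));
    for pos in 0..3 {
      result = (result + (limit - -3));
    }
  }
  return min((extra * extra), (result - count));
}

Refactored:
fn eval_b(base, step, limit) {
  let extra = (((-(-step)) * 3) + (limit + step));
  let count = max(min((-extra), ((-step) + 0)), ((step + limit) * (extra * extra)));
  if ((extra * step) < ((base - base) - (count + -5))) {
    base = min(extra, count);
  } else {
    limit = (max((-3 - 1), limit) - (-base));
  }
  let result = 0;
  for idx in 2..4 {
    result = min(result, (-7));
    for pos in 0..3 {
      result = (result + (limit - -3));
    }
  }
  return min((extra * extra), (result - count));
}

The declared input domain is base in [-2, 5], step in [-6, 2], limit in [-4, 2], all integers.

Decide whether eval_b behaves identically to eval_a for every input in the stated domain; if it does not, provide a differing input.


Consider the input base=-2, step=-1, limit=0.
eval_a: extra becomes -4; next count becomes 1; next (((base - base) - (count + -5)) == (step * extra)) evaluates to true; next base becomes -4; next result becomes 0; next at idx=2:; next result becomes -7; next at pos=0:; next result becomes -4; next at pos=1:; next result becomes -1; next at pos=2:; next result becomes 2; next at idx=3:; next result becomes -7; next at pos=0:; next result becomes -4; next at pos=1:; next result becomes -1; next at pos=2:; next result becomes 2; next final value 1
eval_b: extra becomes -4; next count becomes 1; next ((extra * step) < ((base - base) - (count + -5))) evaluates to false; next limit becomes -2; next result becomes 0; next at idx=2:; next result becomes -7; next at pos=0:; next result becomes -6; next at pos=1:; next result becomes -5; next at pos=2:; next result becomes -4; next at idx=3:; next result becomes -7; next at pos=0:; next result becomes -6; next at pos=1:; next result becomes -5; next at pos=2:; next result becomes -4; next final value -5
1 against -5: the behavior changed.
verdict: not equivalent; witness: base=-2, step=-1, limit=0


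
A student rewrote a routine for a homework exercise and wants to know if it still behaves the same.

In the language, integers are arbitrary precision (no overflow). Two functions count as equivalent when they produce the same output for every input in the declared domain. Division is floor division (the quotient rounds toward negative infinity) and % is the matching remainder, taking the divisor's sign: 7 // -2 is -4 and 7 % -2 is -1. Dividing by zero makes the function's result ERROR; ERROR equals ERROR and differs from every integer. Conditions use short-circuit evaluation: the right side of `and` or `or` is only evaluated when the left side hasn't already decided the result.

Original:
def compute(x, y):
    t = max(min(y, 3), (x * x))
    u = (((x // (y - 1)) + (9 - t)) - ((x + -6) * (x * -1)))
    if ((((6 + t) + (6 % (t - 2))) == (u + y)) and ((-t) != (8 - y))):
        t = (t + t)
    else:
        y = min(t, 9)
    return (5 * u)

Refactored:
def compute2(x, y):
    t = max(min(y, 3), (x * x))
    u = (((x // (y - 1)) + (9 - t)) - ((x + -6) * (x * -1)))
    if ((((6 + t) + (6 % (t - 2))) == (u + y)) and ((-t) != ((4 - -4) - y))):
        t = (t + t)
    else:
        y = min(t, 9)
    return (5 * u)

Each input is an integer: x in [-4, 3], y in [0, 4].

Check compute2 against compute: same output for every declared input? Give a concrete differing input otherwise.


Comparing the listings, the differences include: arithmetic usage differs; also constant usage differs.
One worked example (x=-1, y=2) — compute: t = 2; u = 13; division by zero -> ERROR; compute2: t = 2; u = 13; division by zero -> ERROR; agreement on ERROR.
An exhaustive pass over the 40 declared inputs shows identical outputs.
verdict: equivalent


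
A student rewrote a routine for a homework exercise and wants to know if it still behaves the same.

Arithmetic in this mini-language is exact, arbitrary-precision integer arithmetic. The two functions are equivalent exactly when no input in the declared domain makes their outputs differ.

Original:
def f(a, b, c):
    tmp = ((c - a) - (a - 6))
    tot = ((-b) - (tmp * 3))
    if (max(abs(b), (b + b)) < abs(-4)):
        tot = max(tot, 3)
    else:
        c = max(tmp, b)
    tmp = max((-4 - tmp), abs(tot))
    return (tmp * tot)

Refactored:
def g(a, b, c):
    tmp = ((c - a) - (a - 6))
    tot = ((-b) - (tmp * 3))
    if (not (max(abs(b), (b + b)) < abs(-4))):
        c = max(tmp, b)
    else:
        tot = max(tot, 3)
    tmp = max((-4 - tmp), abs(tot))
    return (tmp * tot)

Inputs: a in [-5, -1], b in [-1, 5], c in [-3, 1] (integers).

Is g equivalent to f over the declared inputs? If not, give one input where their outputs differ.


Reading the diff, among the changes: boolean connective usage differs.
Spot check at a=-1, b=2, c=-3 — f: tmp := 5 | tot := -17 | (max(abs(b), (b + b)) < abs(-4)): false | c := 5 | tmp := 17 | result -289. g: tmp := 5 | tot := -17 | (not (max(abs(b), (b + b)) < abs(-4))): true | c := 5 | tmp := 17 | result -289. Both give -289.
Checked all 175 inputs in the declared domain: the outputs agree on every one.
verdict: equivalent


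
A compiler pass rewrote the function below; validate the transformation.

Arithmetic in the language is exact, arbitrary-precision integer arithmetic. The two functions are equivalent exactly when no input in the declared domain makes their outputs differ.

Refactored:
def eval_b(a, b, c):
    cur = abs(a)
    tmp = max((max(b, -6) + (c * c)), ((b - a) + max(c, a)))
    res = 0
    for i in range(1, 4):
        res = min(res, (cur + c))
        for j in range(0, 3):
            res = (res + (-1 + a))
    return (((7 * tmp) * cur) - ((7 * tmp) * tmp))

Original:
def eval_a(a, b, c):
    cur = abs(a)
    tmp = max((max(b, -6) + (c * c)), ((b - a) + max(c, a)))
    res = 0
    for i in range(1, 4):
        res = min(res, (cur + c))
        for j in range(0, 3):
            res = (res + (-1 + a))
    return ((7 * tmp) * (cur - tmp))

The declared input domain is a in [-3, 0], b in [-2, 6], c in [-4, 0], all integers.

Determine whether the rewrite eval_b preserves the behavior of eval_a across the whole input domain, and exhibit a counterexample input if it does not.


Reading the diff, among the changes: constant usage differs; and arithmetic usage differs.
As a probe, take a=-2, b=1, c=-1: eval_a runs cur := 2 | tmp := 2 | res := 0 | iter i=1: | res := 0 | iter j=0: | res := -3 | iter j=1: | res := -6 | iter j=2: | res := -9 | iter i=2: | res := -9 | iter j=0: | res := -12 | iter j=1: | res := -15 | iter j=2: | res := -18 | iter i=3: | res := -18 | iter j=0: | res := -21 | iter j=1: | res := -24 | iter j=2: | res := -27 | result 0; eval_b runs cur := 2 | tmp := 2 | res := 0 | iter i=1: | res := 0 | iter j=0: | res := -3 | iter j=1: | res := -6 | iter j=2: | res := -9 | iter i=2: | res := -9 | iter j=0: | res := -12 | iter j=1: | res := -15 | iter j=2: | res := -18 | iter i=3: | res := -18 | iter j=0: | res := -21 | iter j=1: | res := -24 | iter j=2: | res := -27 | result 0; both end at 0.
Every one of the 180 inputs gives matching results.
verdict: equivalent


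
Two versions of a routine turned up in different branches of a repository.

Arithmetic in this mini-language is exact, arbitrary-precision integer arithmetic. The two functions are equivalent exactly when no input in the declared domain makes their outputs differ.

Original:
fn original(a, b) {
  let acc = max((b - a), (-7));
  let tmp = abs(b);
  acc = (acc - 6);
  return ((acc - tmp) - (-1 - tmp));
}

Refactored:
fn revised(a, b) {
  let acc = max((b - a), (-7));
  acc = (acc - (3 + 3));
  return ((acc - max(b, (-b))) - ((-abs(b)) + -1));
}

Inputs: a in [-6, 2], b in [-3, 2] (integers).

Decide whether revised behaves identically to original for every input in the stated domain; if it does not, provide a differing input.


Side by side, the visible changes include: arithmetic usage differs; and statement counts differ; and min/max/abs usage differs; and local variable names differ; and constant usage differs.
Spot check at a=2, b=2 — original: acc := 0 | tmp := 2 | acc := -6 | result -5. revised: acc := 0 | acc := -6 | result -5. Both give -5.
An exhaustive pass over the 54 declared inputs shows identical outputs.
verdict: equivalent


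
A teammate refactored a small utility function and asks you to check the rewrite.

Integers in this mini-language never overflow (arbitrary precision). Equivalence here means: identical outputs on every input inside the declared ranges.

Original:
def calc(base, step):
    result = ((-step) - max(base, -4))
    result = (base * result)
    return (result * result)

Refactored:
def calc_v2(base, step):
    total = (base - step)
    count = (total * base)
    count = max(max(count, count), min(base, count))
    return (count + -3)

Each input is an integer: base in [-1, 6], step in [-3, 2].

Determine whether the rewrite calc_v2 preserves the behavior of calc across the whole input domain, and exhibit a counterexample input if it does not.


The rewrite breaks on base=-1, step=-3, where the results are 16 and -5.
calc: result := 4 | result := -4 | result 16
calc_v2: total := 2 | count := -2 | count := -2 | result -5
verdict: not equivalent; witness: base=-1, step=-3


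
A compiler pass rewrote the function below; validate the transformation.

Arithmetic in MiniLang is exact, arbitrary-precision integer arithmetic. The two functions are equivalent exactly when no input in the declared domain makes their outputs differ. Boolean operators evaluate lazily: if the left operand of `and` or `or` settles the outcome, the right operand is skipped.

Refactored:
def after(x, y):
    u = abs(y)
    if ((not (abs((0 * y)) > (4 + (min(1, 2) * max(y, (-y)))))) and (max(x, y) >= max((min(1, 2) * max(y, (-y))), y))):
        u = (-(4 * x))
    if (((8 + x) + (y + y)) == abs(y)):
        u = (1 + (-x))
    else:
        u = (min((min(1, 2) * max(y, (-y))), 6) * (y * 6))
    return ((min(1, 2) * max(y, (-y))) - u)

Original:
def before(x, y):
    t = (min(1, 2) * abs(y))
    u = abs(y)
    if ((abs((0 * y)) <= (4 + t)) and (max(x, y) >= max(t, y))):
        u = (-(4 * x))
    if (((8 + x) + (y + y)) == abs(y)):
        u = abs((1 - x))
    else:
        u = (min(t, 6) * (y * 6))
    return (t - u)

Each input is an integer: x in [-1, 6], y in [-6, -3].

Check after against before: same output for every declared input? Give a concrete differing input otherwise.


Try x=4, y=-4.
before: t := 4 | u := 4 | ((abs((0 * y)) <= (4 + t)) and (max(x, y) >= max(t, y))): true | u := -16 | (((8 + x) + (y + y)) == abs(y)): true | u := 3 | result 1
after: u := 4 | ((not (abs((0 * y)) > (4 + (min(1, 2) * max(y, (-y)))))) and (max(x, y) >= max((min(1, 2) * max(y, (-y))), y))): true | u := -16 | (((8 + x) + (y + y)) == abs(y)): true | u := -3 | result 7
1 and 7 differ, so these are not the same function on this domain.
verdict: not equivalent; witness: x=4, y=-4
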